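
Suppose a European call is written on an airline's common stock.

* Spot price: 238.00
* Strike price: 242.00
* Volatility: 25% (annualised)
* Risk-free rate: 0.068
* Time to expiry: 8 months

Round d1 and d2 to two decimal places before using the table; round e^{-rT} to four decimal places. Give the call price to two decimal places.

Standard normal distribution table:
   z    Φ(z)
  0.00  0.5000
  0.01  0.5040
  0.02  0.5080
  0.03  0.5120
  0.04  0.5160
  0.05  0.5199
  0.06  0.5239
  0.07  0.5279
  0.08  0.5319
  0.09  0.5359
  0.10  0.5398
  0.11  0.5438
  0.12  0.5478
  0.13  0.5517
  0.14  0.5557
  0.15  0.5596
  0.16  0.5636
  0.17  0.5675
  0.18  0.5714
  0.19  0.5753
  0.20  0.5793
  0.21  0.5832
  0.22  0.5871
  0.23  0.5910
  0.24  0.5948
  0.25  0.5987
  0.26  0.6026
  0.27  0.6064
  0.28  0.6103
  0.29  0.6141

σ√T = 0.25·√0.6667 = 0.2041
d₁ = [ln(238/242) + (0.068 + 0.25²/2)·0.6667] / 0.2041 = [-0.0167 + 0.0662] / 0.2041 = 0.2425 → 0.24
d₂ = d₁ − σ√T = 0.2425 − 0.2041 = 0.0384 → 0.04
e^(−rT) = e^(−0.068·0.6667) = 0.9557
N(d₁) = N(0.24) = 0.5948;  N(d₂) = N(0.04) = 0.5160
C = 238·0.5948 − 242·0.9557·0.5160 = 141.5624 − 119.3402 = 22.2222

22.22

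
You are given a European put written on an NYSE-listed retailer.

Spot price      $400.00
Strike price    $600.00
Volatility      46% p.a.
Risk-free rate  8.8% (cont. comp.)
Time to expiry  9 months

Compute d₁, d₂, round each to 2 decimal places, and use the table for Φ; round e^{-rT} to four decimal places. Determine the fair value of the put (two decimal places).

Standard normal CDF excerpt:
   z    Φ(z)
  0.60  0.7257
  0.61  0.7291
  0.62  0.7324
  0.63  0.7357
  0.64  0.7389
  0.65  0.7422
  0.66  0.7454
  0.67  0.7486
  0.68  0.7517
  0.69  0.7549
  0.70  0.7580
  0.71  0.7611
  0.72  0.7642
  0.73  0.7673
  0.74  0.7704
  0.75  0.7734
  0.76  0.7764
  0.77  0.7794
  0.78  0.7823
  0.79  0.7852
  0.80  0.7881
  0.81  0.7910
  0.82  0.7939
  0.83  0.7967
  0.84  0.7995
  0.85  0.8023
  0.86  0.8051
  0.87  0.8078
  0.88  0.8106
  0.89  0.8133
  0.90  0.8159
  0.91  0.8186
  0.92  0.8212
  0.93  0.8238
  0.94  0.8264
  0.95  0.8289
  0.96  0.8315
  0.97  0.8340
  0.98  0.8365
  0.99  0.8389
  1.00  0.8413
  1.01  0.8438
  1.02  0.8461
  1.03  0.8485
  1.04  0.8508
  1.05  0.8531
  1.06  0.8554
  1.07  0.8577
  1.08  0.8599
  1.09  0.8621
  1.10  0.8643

$182.27

T = 0.75;  σ√T = 0.3984
d₁ = [ln(400/600) + (0.088 + 0.46²/2)·0.75] / 0.3984 = [-0.4055 + 0.1454] / 0.3984 = -0.6529 ⇒ -0.65
d₂ = d₁ − σ√T = -0.6529 − 0.3984 = -1.0513 ⇒ -1.05
e^(−rT) = e^(−0.088·0.75) = 0.9361
N(−d₂) = N(1.05) = 0.8531;  N(−d₁) = N(0.65) = 0.7422
P = 600·0.9361·0.8531 − 400·0.7422 = 479.1521 − 296.8800 = 182.2721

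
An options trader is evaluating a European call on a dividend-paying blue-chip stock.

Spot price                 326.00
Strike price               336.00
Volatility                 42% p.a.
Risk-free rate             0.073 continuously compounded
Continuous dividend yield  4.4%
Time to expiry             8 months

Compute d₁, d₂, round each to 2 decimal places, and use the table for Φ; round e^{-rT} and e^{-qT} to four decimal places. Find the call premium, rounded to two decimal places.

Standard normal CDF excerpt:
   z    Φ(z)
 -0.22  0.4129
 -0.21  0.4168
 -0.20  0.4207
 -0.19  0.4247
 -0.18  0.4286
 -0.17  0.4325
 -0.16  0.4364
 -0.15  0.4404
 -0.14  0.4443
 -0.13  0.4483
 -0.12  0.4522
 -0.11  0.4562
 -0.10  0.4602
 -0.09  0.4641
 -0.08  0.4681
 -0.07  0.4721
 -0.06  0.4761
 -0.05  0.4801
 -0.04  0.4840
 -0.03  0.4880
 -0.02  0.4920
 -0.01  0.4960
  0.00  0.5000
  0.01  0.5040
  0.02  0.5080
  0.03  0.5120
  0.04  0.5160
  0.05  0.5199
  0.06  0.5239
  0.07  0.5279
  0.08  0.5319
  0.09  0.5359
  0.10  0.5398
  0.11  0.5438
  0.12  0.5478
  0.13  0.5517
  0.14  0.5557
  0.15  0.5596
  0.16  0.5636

σ√T = 0.42·√0.6667 = 0.3429
d₁ = [ln(326/336) + (0.073 − 0.044 + 0.42²/2)·0.6667] / 0.3429 = [-0.0302 + 0.0781] / 0.3429 = 0.1397 ≈ 0.14
d₂ = d₁ − σ√T = 0.1397 − 0.3429 = -0.2032 ≈ -0.20
exp(−qT) = exp(−0.044·0.6667) = 0.9711;  exp(−rT) = exp(−0.073·0.6667) = 0.9525
C = 326·0.9711·N(0.14) − 336·0.9525·N(-0.20) = 326·0.9711·0.5557 − 336·0.9525·0.4207 = 175.9227 − 134.6408 = 41.2819

41.28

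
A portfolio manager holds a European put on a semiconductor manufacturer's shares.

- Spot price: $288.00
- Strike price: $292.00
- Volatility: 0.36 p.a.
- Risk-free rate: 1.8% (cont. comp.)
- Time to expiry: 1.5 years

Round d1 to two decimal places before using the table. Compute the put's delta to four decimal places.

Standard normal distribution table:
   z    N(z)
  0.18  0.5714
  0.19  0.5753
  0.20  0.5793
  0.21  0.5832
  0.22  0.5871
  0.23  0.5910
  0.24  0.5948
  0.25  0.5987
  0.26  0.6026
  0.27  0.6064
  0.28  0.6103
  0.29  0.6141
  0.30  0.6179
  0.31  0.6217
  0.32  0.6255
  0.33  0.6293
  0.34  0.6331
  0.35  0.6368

σ√T = 0.36·√1.5 = 0.4409
ln(S/K) + (r + σ²/2)T = ln(288/292) + (0.018 + 0.36²/2)·1.5 = -0.0138 + 0.1242 = 0.1104
d₁ = 0.1104 / 0.4409 = 0.2504 ≈ 0.25
N(d₁) = N(0.25) = 0.5987
Δ_put = N(d₁) − 1 = 0.5987 − 1 = -0.4013

-0.4013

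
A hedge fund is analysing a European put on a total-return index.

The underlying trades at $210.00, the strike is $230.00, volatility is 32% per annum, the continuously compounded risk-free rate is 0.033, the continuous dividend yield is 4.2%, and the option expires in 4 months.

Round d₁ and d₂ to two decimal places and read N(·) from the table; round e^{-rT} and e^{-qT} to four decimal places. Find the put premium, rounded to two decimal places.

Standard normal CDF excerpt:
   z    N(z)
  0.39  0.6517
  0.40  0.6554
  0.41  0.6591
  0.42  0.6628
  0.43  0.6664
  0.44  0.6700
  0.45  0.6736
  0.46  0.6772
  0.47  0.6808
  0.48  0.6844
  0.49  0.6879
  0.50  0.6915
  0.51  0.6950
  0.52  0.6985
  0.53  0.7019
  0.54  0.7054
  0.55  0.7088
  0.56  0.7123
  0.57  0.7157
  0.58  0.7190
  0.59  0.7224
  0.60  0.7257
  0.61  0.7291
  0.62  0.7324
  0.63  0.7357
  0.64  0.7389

$27.84

σ√T = 0.32 × 0.5774 = 0.1848
d₁ = [ln(210/230) + (0.033 − 0.042 + 0.32²/2)·0.3333] / 0.1848 = [-0.0910 + 0.0141] / 0.1848 = -0.4163 → -0.42
d₂ = d₁ − σ√T = -0.4163 − 0.1848 = -0.6010 → -0.60
e^(−qT) = e^(−0.042·0.3333) = 0.9861;  e^(−rT) = e^(−0.033·0.3333) = 0.9891
P = 230·0.9891·N(0.60) − 210·0.9861·N(0.42) = 230·0.9891·0.7257 − 210·0.9861·0.6628 = 165.0917 − 137.2533 = 27.8384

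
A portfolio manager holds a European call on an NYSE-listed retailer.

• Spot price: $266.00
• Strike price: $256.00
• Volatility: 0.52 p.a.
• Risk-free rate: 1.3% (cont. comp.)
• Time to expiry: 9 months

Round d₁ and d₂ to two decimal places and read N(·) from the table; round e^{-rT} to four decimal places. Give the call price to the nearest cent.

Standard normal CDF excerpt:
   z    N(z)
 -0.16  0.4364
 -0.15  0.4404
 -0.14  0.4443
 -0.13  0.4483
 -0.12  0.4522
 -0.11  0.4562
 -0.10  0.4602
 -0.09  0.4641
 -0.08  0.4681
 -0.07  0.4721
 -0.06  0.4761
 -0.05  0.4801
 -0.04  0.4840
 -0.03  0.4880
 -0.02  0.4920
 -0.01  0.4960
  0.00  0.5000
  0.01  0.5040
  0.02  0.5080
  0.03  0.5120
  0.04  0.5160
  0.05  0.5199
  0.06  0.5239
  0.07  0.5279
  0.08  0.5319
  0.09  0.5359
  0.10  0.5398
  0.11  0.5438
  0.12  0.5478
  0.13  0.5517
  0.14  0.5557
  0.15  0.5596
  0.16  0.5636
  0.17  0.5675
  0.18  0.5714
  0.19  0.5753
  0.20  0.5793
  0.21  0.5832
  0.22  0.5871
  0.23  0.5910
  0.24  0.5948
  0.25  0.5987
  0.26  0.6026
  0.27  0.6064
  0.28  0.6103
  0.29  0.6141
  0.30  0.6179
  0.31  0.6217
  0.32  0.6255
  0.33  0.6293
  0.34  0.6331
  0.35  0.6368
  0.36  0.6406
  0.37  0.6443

$52.75

σ√T = 0.52·√0.75 = 0.4503
d₁ = [ln(266/256) + (0.013 + ½·0.52²)·0.75] / (σ√T) = (0.0383 + 0.1112) / 0.4503 = 0.3319 ≈ 0.33
d₂ = 0.3319 − 0.4503 = -0.1184 ≈ -0.12
exp(−rT) = exp(−0.013·0.75) = 0.9903
N(d₁) = N(0.33) = 0.6293;  N(d₂) = N(-0.12) = 0.4522
C = 266·0.6293 − 256·0.9903·0.4522 = 167.3938 − 114.6403 = 52.7535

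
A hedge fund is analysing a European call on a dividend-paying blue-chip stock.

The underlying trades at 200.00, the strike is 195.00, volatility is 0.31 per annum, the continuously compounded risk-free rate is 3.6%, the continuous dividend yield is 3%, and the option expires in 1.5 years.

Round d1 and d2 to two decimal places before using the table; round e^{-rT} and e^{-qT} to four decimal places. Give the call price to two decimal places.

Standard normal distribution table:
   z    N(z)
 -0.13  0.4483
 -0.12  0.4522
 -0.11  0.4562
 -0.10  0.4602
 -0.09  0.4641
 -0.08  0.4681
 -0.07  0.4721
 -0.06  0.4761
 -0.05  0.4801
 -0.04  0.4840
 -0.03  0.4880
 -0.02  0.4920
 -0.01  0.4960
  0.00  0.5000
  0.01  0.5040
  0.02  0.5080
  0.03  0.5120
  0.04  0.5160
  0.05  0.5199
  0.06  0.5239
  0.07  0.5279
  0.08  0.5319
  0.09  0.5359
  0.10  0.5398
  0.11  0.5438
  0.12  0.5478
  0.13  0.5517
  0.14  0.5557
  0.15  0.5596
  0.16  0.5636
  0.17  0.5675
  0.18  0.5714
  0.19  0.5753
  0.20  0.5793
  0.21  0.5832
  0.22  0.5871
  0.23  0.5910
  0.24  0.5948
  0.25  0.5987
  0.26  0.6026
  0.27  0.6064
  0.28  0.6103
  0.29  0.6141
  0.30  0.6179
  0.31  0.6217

σ√T = 0.31·√1.5 = 0.3797
d₁ = [ln(200/195) + (0.036 − 0.03 + ½·0.31²)·1.5] / (σ√T) = (0.0253 + 0.0811) / 0.3797 = 0.2802 ≈ 0.28
d₂ = 0.2802 − 0.3797 = -0.0994 ≈ -0.10
e^(−qT) = e^(−0.03·1.5) = 0.9560;  e^(−rT) = e^(−0.036·1.5) = 0.9474
N(d₁) = N(0.28) = 0.6103;  N(d₂) = N(-0.10) = 0.4602
C = 200·0.9560·0.6103 − 195·0.9474·0.4602 = 116.6894 − 85.0187 = 31.6706

31.67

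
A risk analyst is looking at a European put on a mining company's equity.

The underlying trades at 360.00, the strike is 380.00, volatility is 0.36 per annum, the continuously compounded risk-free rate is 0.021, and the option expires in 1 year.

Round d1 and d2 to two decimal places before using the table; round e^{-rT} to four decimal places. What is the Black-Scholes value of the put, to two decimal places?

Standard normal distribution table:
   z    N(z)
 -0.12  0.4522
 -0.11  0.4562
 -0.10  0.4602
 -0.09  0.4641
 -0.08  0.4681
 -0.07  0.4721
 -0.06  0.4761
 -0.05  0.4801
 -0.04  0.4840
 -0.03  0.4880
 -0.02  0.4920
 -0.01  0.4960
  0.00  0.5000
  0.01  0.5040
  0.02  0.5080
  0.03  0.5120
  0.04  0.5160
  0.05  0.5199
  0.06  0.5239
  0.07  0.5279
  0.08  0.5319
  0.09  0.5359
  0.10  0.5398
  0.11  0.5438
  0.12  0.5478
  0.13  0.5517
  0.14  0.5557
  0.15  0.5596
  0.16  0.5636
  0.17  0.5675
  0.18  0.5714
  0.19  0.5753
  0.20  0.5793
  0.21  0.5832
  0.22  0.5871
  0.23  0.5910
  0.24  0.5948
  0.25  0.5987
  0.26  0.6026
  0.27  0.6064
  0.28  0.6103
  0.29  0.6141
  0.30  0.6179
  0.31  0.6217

σ√T = 0.36 × 1.0000 = 0.3600
d₁ = [ln(360/380) + (0.021 + 0.36²/2)·1] / 0.3600 = [-0.0541 + 0.0858] / 0.3600 = 0.0881 → 0.09
d₂ = d₁ − σ√T = 0.0881 − 0.3600 = -0.2719 → -0.27
e^(−rT) = e^(−0.021·1) = 0.9792
P = 380·0.9792·N(0.27) − 360·N(-0.09) = 380·0.9792·0.6064 − 360·0.4641 = 225.6390 − 167.0760 = 58.5630

58.56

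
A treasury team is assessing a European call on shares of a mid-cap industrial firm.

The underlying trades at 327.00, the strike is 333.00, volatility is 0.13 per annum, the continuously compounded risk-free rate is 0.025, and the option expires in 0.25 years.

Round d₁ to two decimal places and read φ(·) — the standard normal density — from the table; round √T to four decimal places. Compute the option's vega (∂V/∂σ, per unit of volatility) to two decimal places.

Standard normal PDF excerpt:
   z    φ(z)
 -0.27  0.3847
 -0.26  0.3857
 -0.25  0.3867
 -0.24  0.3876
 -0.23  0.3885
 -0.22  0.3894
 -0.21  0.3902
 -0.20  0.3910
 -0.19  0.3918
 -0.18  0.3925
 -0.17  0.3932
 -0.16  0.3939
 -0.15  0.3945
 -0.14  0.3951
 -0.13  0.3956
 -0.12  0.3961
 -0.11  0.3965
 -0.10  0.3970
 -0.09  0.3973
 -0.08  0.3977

σ√T = 0.13·√0.25 = 0.0650
d₁ = [ln(327/333) + (0.025 + ½·0.13²)·0.25] / (σ√T) = (-0.0182 + 0.0084) / 0.0650 = -0.1511 which rounds to -0.15
√T = √0.25 = 0.5000
φ(d₁) = φ(-0.15) = 0.3945
vega = S·φ(d₁)·√T = 327·0.3945·0.5000 = 64.5007
(Call and put vega coincide under Black-Scholes.)

64.50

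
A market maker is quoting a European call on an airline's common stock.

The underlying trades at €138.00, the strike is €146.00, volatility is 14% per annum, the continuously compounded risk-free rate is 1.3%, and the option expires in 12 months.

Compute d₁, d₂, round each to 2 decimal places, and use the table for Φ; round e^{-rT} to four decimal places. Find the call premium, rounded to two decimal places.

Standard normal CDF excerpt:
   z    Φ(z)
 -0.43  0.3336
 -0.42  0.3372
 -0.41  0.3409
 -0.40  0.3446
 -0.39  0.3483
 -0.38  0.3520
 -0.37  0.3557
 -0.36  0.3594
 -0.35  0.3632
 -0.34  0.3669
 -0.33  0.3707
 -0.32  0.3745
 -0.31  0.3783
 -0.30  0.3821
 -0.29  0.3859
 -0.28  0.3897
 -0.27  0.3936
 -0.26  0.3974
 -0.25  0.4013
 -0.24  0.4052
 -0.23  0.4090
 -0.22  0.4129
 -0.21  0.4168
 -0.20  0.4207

€5.19

σ√T = 0.14·√1 = 0.1400
d₁ = [ln(138/146) + (0.013 + ½·0.14²)·1] / (σ√T) = (-0.0564 + 0.0228) / 0.1400 = -0.2397 ≈ -0.24
d₂ = -0.2397 − 0.1400 = -0.3797 ≈ -0.38
exp(−rT) = exp(−0.013·1) = 0.9871
C = 138·N(-0.24) − 146·0.9871·N(-0.38) = 138·0.4052 − 146·0.9871·0.3520 = 55.9176 − 50.7290 = 5.1886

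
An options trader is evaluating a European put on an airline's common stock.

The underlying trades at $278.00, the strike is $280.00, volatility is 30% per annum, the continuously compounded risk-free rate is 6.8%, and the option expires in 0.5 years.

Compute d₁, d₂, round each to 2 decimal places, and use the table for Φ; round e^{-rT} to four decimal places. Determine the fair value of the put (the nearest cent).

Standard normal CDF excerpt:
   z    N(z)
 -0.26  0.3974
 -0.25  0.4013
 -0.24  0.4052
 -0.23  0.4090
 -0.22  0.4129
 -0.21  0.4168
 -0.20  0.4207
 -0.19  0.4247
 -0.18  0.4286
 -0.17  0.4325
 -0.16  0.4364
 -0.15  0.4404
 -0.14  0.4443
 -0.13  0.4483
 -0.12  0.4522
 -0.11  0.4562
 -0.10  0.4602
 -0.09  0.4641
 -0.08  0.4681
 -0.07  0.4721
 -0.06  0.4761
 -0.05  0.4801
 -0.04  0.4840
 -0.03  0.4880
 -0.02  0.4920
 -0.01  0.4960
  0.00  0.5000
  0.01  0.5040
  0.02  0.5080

$19.46

σ√T = 0.3·√0.5 = 0.2121
d₁ = [ln(278/280) + (0.068 + ½·0.3²)·0.5] / (σ√T) = (-0.0072 + 0.0565) / 0.2121 = 0.2326 → 0.23
d₂ = 0.2326 − 0.2121 = 0.0204 → 0.02
e^(−rT) = e^(−0.068·0.5) = 0.9666
P = 280·0.9666·N(-0.02) − 278·N(-0.23) = 280·0.9666·0.4920 − 278·0.4090 = 133.1588 − 113.7020 = 19.4568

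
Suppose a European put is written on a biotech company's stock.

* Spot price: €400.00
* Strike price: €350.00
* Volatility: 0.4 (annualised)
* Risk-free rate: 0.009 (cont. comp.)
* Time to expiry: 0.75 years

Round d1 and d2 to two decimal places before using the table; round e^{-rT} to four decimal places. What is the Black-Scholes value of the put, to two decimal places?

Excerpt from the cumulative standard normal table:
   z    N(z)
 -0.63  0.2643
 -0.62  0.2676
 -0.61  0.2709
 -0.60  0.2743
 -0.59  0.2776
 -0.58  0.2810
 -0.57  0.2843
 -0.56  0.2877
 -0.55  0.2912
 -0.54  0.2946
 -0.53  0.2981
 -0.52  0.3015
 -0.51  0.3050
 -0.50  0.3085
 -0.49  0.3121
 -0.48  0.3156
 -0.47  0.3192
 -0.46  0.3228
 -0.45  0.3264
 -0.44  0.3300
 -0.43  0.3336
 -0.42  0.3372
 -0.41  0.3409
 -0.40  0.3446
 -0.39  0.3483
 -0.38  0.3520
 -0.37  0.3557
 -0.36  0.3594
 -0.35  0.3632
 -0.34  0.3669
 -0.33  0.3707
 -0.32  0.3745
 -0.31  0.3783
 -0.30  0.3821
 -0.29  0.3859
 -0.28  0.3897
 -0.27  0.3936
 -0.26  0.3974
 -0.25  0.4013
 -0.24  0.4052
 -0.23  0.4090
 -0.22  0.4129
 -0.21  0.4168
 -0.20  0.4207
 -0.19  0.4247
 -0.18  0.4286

€29.79

T = 0.75;  σ√T = 0.3464
ln(S/K) + (r + σ²/2)T = ln(400/350) + (0.009 + 0.4²/2)·0.75 = 0.1335 + 0.0668 = 0.2003
d₁ = 0.2003 / 0.3464 = 0.5782 → 0.58
d₂ = d₁ − σ√T = 0.5782 − 0.3464 = 0.2318 → 0.23
exp(−rT) = exp(−0.009·0.75) = 0.9933
P = 350·0.9933·N(-0.23) − 400·N(-0.58) = 350·0.9933·0.4090 − 400·0.2810 = 142.1909 − 112.4000 = 29.7909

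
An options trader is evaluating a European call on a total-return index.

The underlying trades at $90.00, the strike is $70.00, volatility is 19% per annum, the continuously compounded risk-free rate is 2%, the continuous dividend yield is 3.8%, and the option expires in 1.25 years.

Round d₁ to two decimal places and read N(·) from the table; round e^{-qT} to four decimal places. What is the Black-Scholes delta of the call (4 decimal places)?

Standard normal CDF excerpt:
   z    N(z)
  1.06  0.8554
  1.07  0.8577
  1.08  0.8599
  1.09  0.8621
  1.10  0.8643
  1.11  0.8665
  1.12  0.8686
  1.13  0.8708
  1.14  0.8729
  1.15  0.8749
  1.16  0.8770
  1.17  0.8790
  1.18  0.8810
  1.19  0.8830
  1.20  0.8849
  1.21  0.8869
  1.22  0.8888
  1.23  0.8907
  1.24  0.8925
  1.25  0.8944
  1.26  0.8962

σ√T = 0.19 × 1.1180 = 0.2124
d₁ = [ln(90/70) + (0.02 − 0.038 + 0.19²/2)·1.25] / 0.2124 = [0.2513 + 0.0001] / 0.2124 = 1.1834 ≈ 1.18
N(d₁) = N(1.18) = 0.8810
Δ_call = e^(−qT)·N(d₁) = 0.9536·0.8810 = 0.8401

0.8401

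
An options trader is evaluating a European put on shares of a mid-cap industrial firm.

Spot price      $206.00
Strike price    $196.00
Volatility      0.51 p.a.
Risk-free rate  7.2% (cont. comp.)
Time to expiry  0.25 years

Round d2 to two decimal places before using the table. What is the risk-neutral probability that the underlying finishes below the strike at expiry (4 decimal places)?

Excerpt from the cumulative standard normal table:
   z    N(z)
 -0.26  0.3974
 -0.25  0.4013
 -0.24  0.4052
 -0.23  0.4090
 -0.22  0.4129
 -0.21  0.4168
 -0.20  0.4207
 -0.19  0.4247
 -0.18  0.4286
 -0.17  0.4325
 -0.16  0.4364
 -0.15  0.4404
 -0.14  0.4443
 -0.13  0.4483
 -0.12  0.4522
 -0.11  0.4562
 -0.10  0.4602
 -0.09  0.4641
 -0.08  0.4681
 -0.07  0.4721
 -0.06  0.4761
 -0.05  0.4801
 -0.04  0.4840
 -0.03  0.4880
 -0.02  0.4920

0.4443

σ√T = 0.51 × 0.5000 = 0.2550
d₁ = [ln(206/196) + (0.072 + ½·0.51²)·0.25] / (σ√T) = (0.0498 + 0.0505) / 0.2550 = 0.3932 ≈ 0.39
d₂ = 0.3932 − 0.2550 = 0.1382 ≈ 0.14
Pr(exercise) under Q = N(−d₂) = N(-0.14) = 0.4443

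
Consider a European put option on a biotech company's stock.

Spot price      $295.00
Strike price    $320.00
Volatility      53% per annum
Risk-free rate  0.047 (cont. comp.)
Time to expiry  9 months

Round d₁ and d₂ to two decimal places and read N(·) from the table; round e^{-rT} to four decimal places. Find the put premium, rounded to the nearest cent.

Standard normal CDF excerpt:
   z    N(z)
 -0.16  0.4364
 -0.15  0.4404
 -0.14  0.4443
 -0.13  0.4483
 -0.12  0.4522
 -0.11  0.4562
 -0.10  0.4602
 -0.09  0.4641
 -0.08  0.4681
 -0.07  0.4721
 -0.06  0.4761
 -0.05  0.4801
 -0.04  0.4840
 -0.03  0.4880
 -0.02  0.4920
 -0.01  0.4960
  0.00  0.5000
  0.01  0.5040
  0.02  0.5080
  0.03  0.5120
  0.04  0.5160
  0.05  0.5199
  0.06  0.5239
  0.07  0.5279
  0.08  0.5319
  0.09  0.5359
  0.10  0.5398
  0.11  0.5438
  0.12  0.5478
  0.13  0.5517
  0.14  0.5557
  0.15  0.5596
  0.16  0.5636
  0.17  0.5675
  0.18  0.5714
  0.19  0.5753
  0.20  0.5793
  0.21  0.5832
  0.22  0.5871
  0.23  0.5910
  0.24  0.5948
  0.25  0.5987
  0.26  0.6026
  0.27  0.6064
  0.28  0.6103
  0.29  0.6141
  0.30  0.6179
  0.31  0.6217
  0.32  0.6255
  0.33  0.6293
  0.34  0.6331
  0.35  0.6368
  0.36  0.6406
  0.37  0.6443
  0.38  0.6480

$62.16

σ√T = 0.53·√0.75 = 0.4590
d₁ = [ln(295/320) + (0.047 + 0.53²/2)·0.75] / 0.4590 = [-0.0813 + 0.1406] / 0.4590 = 0.1291 which rounds to 0.13
d₂ = d₁ − σ√T = 0.1291 − 0.4590 = -0.3299 which rounds to -0.33
e^(−rT) = e^(−0.047·0.75) = 0.9654
N(−d₂) = N(0.33) = 0.6293;  N(−d₁) = N(-0.13) = 0.4483
P = 320·0.9654·0.6293 − 295·0.4483 = 194.4084 − 132.2485 = 62.1599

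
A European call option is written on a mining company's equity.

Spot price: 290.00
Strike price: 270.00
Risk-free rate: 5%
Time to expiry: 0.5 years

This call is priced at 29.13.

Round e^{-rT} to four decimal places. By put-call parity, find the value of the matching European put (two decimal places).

2.46

e^(−rT) = e^(−0.05·0.5) = 0.9753
Put-call parity: C − P = S − K·e^(−rT) = 290 − 270·0.9753 = 290 − 263.3310 = 26.6690
P = C − (C − P) = 29.13 − (26.6690) = 2.4610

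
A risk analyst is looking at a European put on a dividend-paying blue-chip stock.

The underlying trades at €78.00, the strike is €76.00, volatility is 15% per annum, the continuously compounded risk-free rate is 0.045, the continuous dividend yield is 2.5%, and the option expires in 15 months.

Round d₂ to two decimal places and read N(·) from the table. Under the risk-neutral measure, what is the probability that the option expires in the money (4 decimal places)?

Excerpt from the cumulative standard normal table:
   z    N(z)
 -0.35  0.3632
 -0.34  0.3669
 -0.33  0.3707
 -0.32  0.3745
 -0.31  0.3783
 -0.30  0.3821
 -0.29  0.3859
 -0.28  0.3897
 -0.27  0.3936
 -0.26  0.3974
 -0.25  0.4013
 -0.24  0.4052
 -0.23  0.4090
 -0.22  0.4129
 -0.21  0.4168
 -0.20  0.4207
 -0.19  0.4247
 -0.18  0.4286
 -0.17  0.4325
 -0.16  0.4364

0.4129

T = 1.25;  σ√T = 0.1677
d₁ = [ln(78/76) + (0.045 − 0.025 + 0.15²/2)·1.25] / 0.1677 = [0.0260 + 0.0391] / 0.1677 = 0.3878 which rounds to 0.39
d₂ = d₁ − σ√T = 0.3878 − 0.1677 = 0.2201 which rounds to 0.22
Pr(exercise) under Q = N(−d₂) = N(-0.22) = 0.4129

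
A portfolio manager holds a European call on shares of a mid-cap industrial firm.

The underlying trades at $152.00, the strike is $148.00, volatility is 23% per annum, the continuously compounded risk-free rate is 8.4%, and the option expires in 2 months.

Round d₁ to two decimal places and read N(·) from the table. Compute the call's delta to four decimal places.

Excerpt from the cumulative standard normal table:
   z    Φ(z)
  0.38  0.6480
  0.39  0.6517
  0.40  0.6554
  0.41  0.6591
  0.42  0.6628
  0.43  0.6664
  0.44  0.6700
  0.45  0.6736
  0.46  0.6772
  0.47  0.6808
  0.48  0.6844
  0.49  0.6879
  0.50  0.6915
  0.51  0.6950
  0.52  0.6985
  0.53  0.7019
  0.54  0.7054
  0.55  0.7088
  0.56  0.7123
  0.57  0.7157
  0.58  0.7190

0.6844

σ√T = 0.23 × 0.4082 = 0.0939
d₁ = [ln(152/148) + (0.084 + ½·0.23²)·0.1667] / (σ√T) = (0.0267 + 0.0184) / 0.0939 = 0.4801 → 0.48
N(d₁) = N(0.48) = 0.6844
Δ_call = N(d₁) = 0.6844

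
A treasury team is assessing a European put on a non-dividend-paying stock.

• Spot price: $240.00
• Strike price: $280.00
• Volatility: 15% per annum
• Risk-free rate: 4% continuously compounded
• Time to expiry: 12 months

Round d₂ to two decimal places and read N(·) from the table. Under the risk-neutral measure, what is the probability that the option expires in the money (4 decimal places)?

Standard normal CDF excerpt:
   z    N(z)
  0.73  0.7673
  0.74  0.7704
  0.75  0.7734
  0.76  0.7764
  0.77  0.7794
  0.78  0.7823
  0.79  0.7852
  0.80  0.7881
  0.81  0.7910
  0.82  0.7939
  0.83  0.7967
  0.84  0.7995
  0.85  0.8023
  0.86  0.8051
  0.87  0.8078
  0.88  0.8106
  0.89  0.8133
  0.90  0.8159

0.7995

T = 1;  σ√T = 0.1500
d₁ = [ln(240/280) + (0.04 + 0.15²/2)·1] / 0.1500 = [-0.1542 + 0.0513] / 0.1500 = -0.6860 ≈ -0.69
d₂ = d₁ − σ√T = -0.6860 − 0.1500 = -0.8360 ≈ -0.84
Pr(exercise) under Q = N(−d₂) = N(0.84) = 0.7995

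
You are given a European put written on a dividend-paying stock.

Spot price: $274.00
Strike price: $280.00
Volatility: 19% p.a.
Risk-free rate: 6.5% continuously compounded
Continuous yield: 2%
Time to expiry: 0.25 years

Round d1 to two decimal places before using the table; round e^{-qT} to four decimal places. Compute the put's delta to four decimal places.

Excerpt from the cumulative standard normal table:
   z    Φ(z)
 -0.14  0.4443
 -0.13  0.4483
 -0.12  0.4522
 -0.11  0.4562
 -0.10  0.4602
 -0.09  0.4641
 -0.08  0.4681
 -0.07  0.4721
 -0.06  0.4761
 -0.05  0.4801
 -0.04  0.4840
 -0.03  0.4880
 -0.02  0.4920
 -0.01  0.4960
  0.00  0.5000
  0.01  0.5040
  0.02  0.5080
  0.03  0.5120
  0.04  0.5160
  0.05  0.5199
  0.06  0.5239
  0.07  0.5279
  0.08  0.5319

σ√T = 0.19·√0.25 = 0.0950
d₁ = [ln(274/280) + (0.065 − 0.02 + 0.19²/2)·0.25] / 0.0950 = [-0.0217 + 0.0158] / 0.0950 = -0.0621 ⇒ -0.06
N(d₁) = N(-0.06) = 0.4761
Δ_put = e^(−qT)·(N(d₁) − 1) = 0.9950·(0.4761 − 1) = -0.5213

-0.5213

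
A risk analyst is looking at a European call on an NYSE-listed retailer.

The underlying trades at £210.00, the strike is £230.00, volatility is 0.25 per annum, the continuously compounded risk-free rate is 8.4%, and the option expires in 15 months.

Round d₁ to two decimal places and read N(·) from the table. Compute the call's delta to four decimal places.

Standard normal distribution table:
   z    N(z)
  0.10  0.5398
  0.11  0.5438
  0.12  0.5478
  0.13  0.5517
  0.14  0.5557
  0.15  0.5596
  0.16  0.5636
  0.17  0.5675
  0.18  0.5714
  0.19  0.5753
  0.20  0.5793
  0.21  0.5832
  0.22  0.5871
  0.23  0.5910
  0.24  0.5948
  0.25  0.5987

σ√T = 0.25 × 1.1180 = 0.2795
d₁ = [ln(210/230) + (0.084 + 0.25²/2)·1.25] / 0.2795 = [-0.0910 + 0.1441] / 0.2795 = 0.1899 ≈ 0.19
N(d₁) = N(0.19) = 0.5753
Δ_call = N(d₁) = 0.5753

0.5753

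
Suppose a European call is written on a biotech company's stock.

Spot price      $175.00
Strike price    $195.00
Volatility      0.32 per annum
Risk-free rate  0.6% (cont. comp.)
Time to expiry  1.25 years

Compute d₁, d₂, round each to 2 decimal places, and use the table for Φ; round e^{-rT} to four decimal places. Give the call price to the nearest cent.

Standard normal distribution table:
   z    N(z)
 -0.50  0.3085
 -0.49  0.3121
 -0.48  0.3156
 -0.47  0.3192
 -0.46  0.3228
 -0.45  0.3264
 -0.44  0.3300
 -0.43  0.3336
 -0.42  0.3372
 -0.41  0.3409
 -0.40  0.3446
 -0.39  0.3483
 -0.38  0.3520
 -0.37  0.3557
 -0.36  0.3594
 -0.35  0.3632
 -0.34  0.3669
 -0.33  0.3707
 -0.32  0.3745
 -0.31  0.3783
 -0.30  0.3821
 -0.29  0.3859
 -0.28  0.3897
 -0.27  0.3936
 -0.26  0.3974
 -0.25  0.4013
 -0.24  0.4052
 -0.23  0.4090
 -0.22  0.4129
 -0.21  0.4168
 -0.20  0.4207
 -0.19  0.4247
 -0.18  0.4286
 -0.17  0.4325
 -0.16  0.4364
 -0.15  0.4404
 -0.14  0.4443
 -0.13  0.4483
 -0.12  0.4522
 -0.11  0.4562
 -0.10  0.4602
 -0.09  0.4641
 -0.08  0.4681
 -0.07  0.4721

σ√T = 0.32 × 1.1180 = 0.3578
d₁ = [ln(175/195) + (0.006 + 0.32²/2)·1.25] / 0.3578 = [-0.1082 + 0.0715] / 0.3578 = -0.1026 ≈ -0.10
d₂ = d₁ − σ√T = -0.1026 − 0.3578 = -0.4604 ≈ -0.46
exp(−rT) = exp(−0.006·1.25) = 0.9925
N(d₁) = N(-0.10) = 0.4602;  N(d₂) = N(-0.46) = 0.3228
C = 175·0.4602 − 195·0.9925·0.3228 = 80.5350 − 62.4739 = 18.0611

$18.06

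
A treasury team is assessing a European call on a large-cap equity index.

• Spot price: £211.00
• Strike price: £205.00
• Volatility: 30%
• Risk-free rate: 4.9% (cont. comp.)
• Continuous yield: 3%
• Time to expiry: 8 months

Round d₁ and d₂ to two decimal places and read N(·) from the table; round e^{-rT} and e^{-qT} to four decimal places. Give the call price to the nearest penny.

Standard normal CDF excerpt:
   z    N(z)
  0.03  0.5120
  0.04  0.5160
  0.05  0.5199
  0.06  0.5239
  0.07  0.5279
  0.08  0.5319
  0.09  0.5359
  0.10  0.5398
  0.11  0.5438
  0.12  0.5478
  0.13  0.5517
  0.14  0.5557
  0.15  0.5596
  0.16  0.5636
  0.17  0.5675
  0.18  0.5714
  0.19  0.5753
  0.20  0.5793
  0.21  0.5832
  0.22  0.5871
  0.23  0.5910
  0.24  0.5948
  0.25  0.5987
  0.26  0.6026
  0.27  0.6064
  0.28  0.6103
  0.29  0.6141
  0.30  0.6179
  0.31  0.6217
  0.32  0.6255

T = 0.6667;  σ√T = 0.2449
ln(S/K) + (r − q + σ²/2)T = ln(211/205) + (0.049 − 0.03 + 0.3²/2)·0.6667 = 0.0288 + 0.0427 = 0.0715
d₁ = 0.0715 / 0.2449 = 0.2920 which rounds to 0.29
d₂ = d₁ − σ√T = 0.2920 − 0.2449 = 0.0470 which rounds to 0.05
e^(−qT) = e^(−0.03·0.6667) = 0.9802;  e^(−rT) = e^(−0.049·0.6667) = 0.9679
C = 211·0.9802·N(0.29) − 205·0.9679·N(0.05) = 211·0.9802·0.6141 − 205·0.9679·0.5199 = 127.0095 − 103.1583 = 23.8512

£23.85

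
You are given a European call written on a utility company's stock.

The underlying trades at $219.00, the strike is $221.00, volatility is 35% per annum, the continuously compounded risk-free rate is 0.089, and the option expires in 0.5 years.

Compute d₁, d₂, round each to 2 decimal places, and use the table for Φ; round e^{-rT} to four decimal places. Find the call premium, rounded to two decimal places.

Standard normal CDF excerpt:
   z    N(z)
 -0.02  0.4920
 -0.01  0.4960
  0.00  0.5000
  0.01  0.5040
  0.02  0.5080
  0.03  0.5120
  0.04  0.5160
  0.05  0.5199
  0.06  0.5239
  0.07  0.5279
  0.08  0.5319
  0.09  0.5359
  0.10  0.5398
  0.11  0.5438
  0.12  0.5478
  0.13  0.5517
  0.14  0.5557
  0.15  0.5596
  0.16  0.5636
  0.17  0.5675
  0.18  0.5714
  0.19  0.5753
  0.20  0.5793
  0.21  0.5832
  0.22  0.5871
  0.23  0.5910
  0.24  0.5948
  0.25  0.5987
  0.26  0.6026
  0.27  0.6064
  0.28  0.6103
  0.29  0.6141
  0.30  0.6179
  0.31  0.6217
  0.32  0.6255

$25.42

σ√T = 0.35·√0.5 = 0.2475
d₁ = [ln(219/221) + (0.089 + 0.35²/2)·0.5] / 0.2475 = [-0.0091 + 0.0751] / 0.2475 = 0.2668 → 0.27
d₂ = d₁ − σ√T = 0.2668 − 0.2475 = 0.0193 → 0.02
exp(−rT) = exp(−0.089·0.5) = 0.9565
N(d₁) = N(0.27) = 0.6064;  N(d₂) = N(0.02) = 0.5080
C = 219·0.6064 − 221·0.9565·0.5080 = 132.8016 − 107.3843 = 25.4173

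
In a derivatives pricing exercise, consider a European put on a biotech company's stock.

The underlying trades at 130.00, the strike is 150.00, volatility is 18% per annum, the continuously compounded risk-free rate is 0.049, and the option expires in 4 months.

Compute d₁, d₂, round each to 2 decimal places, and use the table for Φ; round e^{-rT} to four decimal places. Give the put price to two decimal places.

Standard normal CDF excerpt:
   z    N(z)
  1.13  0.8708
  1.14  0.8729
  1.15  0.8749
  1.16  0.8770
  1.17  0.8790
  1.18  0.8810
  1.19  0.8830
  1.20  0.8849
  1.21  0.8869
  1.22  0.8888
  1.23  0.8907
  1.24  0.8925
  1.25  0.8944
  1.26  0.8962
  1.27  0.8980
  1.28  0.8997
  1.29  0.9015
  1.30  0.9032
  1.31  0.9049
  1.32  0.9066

18.25

σ√T = 0.18 × 0.5774 = 0.1039
d₁ = [ln(130/150) + (0.049 + ½·0.18²)·0.3333] / (σ√T) = (-0.1431 + 0.0217) / 0.1039 = -1.1679 ⇒ -1.17
d₂ = -1.1679 − 0.1039 = -1.2718 ⇒ -1.27
exp(−rT) = exp(−0.049·0.3333) = 0.9838
P = 150·0.9838·N(1.27) − 130·N(1.17) = 150·0.9838·0.8980 − 130·0.8790 = 132.5179 − 114.2700 = 18.2479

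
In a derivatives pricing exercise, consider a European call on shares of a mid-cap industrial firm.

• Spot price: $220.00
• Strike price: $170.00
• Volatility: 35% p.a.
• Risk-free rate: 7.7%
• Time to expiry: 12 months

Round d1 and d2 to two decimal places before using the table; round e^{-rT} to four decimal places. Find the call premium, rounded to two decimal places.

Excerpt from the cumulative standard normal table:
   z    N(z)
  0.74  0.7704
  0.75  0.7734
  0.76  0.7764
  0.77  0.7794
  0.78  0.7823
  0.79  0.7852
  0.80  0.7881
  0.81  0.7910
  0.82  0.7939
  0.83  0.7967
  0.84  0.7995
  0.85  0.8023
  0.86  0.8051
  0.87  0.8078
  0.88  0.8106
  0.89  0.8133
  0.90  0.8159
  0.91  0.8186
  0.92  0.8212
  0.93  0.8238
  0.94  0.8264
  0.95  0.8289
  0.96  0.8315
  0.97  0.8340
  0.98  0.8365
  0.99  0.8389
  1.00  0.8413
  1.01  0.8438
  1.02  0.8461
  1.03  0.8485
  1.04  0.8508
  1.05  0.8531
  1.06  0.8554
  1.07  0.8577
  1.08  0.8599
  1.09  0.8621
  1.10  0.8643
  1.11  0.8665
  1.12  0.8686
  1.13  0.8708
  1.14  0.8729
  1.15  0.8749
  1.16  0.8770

$68.44

T = 1;  σ√T = 0.3500
d₁ = [ln(220/170) + (0.077 + 0.35²/2)·1] / 0.3500 = [0.2578 + 0.1382] / 0.3500 = 1.1317 ⇒ 1.13
d₂ = d₁ − σ√T = 1.1317 − 0.3500 = 0.7817 ⇒ 0.78
e^(−rT) = e^(−0.077·1) = 0.9259
N(d₁) = N(1.13) = 0.8708;  N(d₂) = N(0.78) = 0.7823
C = 220·0.8708 − 170·0.9259·0.7823 = 191.5760 − 123.1364 = 68.4396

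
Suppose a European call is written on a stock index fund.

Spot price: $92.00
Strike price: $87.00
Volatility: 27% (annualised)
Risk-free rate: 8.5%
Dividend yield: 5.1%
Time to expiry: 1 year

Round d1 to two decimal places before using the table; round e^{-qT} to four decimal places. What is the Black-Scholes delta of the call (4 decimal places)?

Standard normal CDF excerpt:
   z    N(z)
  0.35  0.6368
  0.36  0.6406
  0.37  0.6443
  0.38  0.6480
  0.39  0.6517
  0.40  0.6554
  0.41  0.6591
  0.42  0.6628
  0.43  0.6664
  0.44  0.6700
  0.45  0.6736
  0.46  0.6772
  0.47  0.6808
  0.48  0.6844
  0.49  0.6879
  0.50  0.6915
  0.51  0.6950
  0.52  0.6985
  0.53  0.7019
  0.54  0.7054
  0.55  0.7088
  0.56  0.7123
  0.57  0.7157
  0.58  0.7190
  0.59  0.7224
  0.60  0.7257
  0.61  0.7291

0.6470

σ√T = 0.27·√1 = 0.2700
ln(S/K) + (r − q + σ²/2)T = ln(92/87) + (0.085 − 0.051 + 0.27²/2)·1 = 0.0559 + 0.0705 = 0.1263
d₁ = 0.1263 / 0.2700 = 0.4679 ⇒ 0.47
N(d₁) = N(0.47) = 0.6808
Δ_call = exp(−qT)·N(d₁) = 0.9503·0.6808 = 0.6470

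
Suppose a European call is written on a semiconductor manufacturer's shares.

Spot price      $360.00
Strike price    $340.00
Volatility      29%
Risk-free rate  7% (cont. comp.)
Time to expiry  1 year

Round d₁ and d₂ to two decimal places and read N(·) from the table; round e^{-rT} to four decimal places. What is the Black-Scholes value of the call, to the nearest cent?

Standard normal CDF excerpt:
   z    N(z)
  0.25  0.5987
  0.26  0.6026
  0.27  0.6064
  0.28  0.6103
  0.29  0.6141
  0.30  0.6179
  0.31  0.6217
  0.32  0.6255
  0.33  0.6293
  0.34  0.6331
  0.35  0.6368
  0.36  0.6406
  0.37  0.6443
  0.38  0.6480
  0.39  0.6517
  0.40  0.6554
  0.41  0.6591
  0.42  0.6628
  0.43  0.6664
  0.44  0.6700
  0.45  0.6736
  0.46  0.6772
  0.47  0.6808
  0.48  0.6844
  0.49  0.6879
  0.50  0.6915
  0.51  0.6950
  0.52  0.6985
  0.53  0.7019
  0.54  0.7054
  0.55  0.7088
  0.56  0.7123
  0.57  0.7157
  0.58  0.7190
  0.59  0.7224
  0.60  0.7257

σ√T = 0.29·√1 = 0.2900
d₁ = [ln(360/340) + (0.07 + 0.29²/2)·1] / 0.2900 = [0.0572 + 0.1121] / 0.2900 = 0.5835 → 0.58
d₂ = d₁ − σ√T = 0.5835 − 0.2900 = 0.2935 → 0.29
e^(−rT) = e^(−0.07·1) = 0.9324
C = 360·N(0.58) − 340·0.9324·N(0.29) = 360·0.7190 − 340·0.9324·0.6141 = 258.8400 − 194.6795 = 64.1605

$64.16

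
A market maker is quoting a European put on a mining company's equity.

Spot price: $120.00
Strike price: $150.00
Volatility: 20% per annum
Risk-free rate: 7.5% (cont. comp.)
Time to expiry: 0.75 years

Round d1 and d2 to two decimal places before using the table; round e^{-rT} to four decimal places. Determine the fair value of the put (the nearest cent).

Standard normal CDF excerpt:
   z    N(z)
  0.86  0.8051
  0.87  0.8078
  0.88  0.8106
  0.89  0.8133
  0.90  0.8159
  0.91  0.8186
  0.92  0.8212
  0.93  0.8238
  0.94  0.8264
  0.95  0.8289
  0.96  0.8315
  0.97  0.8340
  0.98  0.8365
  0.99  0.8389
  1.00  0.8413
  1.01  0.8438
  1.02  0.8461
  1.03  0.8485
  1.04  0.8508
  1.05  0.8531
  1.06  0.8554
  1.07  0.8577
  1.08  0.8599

σ√T = 0.2·√0.75 = 0.1732
d₁ = [ln(120/150) + (0.075 + 0.2²/2)·0.75] / 0.1732 = [-0.2231 + 0.0713] / 0.1732 = -0.8770 ≈ -0.88
d₂ = d₁ − σ√T = -0.8770 − 0.1732 = -1.0502 ≈ -1.05
exp(−rT) = exp(−0.075·0.75) = 0.9453
N(−d₂) = N(1.05) = 0.8531;  N(−d₁) = N(0.88) = 0.8106
P = 150·0.9453·0.8531 − 120·0.8106 = 120.9653 − 97.2720 = 23.6933

$23.69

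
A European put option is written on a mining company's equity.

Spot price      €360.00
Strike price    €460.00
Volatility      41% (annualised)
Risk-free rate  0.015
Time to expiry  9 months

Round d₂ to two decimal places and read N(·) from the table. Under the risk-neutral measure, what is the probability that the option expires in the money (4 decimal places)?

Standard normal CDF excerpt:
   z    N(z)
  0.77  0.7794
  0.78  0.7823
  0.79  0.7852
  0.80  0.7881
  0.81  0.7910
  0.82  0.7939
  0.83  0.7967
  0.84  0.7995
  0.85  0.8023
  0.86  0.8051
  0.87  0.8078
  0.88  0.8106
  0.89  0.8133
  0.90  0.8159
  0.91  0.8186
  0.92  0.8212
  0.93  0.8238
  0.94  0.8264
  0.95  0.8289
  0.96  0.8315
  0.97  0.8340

T = 0.75;  σ√T = 0.3551
d₁ = [ln(360/460) + (0.015 + 0.41²/2)·0.75] / 0.3551 = [-0.2451 + 0.0743] / 0.3551 = -0.4811 which rounds to -0.48
d₂ = d₁ − σ√T = -0.4811 − 0.3551 = -0.8362 which rounds to -0.84
Pr(exercise) under Q = N(−d₂) = N(0.84) = 0.7995

0.7995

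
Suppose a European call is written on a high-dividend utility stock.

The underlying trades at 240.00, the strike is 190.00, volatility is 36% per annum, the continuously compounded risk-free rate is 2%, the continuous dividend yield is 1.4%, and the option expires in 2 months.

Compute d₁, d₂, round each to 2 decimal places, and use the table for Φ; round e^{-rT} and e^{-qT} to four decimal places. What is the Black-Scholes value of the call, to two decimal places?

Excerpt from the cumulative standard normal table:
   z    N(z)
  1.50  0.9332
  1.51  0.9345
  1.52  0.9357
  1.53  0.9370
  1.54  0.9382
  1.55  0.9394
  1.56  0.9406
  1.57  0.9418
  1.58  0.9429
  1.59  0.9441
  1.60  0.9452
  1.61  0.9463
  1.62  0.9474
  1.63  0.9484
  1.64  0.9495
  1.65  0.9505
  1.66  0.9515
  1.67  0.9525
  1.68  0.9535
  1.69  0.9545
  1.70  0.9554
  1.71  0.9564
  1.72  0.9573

σ√T = 0.36 × 0.4082 = 0.1470
d₁ = [ln(240/190) + (0.02 − 0.014 + 0.36²/2)·0.1667] / 0.1470 = [0.2336 + 0.0118] / 0.1470 = 1.6698 → 1.67
d₂ = d₁ − σ√T = 1.6698 − 0.1470 = 1.5229 → 1.52
exp(−qT) = exp(−0.014·0.1667) = 0.9977;  exp(−rT) = exp(−0.02·0.1667) = 0.9967
N(d₁) = N(1.67) = 0.9525;  N(d₂) = N(1.52) = 0.9357
C = 240·0.9977·0.9525 − 190·0.9967·0.9357 = 228.0742 − 177.1963 = 50.8779

50.88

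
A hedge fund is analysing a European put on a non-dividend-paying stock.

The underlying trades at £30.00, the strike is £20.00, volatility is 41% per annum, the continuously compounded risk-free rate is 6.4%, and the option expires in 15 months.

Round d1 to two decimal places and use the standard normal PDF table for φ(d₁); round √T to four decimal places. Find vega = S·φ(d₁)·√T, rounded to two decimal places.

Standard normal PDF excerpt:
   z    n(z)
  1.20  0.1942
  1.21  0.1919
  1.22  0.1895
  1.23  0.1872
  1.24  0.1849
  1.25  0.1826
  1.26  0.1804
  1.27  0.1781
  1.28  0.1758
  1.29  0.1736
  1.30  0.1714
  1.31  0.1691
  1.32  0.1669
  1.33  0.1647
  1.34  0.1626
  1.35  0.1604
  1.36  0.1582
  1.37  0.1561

5.82

σ√T = 0.41·√1.25 = 0.4584
d₁ = [ln(30/20) + (0.064 + 0.41²/2)·1.25] / 0.4584 = [0.4055 + 0.1851] / 0.4584 = 1.2883 ⇒ 1.29
√T = √1.25 = 1.1180
φ(d₁) = φ(1.29) = 0.1736
vega = S·φ(d₁)·√T = 30·0.1736·1.1180 = 5.8225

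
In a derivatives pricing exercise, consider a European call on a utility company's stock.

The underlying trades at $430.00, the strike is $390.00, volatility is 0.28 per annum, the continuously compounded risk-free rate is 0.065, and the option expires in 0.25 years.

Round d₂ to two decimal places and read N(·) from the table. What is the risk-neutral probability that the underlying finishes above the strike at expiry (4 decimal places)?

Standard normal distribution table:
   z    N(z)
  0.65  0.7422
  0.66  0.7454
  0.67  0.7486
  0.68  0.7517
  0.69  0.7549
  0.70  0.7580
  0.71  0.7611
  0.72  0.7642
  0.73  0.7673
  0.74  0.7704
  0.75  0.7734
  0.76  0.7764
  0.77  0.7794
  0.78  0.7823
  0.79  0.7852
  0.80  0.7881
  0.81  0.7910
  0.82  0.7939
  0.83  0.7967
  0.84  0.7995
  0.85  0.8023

T = 0.25;  σ√T = 0.1400
ln(S/K) + (r + σ²/2)T = ln(430/390) + (0.065 + 0.28²/2)·0.25 = 0.0976 + 0.0261 = 0.1237
d₁ = 0.1237 / 0.1400 = 0.8835 ≈ 0.88
d₂ = d₁ − σ√T = 0.8835 − 0.1400 = 0.7435 ≈ 0.74
Risk-neutral Pr[S_T > K] = N(d₂) = N(0.74) = 0.7704

0.7704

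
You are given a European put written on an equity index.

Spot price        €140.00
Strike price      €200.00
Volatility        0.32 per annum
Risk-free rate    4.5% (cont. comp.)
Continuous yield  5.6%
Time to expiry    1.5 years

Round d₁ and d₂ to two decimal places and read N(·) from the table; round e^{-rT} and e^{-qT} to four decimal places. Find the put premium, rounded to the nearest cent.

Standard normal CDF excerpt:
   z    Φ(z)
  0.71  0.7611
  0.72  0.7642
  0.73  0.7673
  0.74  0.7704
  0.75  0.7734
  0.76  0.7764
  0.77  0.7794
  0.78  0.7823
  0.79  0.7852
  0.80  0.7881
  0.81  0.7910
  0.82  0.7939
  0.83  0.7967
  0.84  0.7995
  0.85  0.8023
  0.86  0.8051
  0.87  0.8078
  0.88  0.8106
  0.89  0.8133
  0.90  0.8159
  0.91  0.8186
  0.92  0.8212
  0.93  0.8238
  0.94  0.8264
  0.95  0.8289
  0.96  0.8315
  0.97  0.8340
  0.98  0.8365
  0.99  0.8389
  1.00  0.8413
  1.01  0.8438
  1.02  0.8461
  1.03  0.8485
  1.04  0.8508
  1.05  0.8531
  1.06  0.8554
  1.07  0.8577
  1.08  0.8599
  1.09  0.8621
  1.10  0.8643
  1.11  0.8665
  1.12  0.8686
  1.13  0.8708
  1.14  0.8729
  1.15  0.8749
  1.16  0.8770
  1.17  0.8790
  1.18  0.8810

T = 1.5;  σ√T = 0.3919
d₁ = [ln(140/200) + (0.045 − 0.056 + 0.32²/2)·1.5] / 0.3919 = [-0.3567 + 0.0603] / 0.3919 = -0.7562 → -0.76
d₂ = d₁ − σ√T = -0.7562 − 0.3919 = -1.1481 → -1.15
exp(−qT) = exp(−0.056·1.5) = 0.9194;  exp(−rT) = exp(−0.045·1.5) = 0.9347
N(−d₂) = N(1.15) = 0.8749;  N(−d₁) = N(0.76) = 0.7764
P = 200·0.9347·0.8749 − 140·0.9194·0.7764 = 163.5538 − 99.9351 = 63.6187

€63.62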